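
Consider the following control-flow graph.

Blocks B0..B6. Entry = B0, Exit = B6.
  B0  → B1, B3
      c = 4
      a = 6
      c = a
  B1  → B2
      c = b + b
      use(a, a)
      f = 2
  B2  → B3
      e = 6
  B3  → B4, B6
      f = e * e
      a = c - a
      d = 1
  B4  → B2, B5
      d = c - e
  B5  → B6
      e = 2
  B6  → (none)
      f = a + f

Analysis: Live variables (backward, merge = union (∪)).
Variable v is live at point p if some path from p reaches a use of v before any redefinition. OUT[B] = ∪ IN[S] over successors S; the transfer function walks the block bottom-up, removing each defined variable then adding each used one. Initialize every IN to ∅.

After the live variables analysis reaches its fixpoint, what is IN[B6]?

Answer: {a, f}

Derivation:
Per-block solution:
  B0:  IN={b, e}  OUT={a, b, c, e}
  B1:  IN={a, b}  OUT={a, c}
  B2:  IN={a, c}  OUT={a, c, e}
  B3:  IN={a, c, e}  OUT={a, c, e, f}
  B4:  IN={a, c, e, f}  OUT={a, c, f}
  B5:  IN={a, f}  OUT={a, f}
  B6:  IN={a, f}  OUT={}

B6 is the boundary node: OUT[B6] = {}
Applying B6's transfer function to that OUT value gives IN[B6] (row B6 above).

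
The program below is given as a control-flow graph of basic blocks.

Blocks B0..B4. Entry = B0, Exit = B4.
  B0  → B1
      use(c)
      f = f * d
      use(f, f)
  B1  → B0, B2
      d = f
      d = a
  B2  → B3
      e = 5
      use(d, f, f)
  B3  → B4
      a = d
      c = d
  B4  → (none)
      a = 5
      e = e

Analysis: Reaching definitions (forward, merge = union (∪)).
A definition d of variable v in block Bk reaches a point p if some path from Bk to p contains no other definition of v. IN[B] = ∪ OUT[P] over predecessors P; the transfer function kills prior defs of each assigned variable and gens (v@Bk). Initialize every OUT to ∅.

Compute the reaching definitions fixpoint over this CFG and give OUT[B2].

Converged values:
  B0:   IN={d@B1, f@B0}   OUT={d@B1, f@B0}
  B1:   IN={d@B1, f@B0}   OUT={d@B1, f@B0}
  B2:   IN={d@B1, f@B0}   OUT={d@B1, e@B2, f@B0}
  B3:   IN={d@B1, e@B2, f@B0}   OUT={a@B3, c@B3, d@B1, e@B2, f@B0}
  B4:   IN={a@B3, c@B3, d@B1, e@B2, f@B0}   OUT={a@B4, c@B3, d@B1, e@B4, f@B0}

Merge at B2: IN[B2] = OUT[B1] = {d@B1, f@B0}
Applying B2's transfer function to that IN value gives OUT[B2] (row B2 above).

Answer: {d@B1, e@B2, f@B0}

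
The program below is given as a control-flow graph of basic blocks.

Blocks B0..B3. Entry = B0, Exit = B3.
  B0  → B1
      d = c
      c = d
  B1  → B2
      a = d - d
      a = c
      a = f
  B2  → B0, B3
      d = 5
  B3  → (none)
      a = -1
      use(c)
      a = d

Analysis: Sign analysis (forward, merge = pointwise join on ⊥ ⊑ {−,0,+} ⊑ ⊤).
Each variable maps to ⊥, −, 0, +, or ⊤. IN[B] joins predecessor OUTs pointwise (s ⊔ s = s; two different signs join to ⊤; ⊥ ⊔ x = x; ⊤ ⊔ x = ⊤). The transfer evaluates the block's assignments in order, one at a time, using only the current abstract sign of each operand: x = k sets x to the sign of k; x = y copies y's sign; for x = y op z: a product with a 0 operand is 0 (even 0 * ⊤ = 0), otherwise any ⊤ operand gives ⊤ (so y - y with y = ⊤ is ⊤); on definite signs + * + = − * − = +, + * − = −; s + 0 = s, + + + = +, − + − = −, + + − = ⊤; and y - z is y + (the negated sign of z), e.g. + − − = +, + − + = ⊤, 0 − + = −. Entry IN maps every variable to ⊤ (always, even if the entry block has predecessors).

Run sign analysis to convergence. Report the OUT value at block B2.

Answer: {a: ⊤, b: ⊤, c: ⊤, d: +, e: ⊤, f: ⊤}

Derivation:
Per-block solution:
  B0:   IN=(all ⊤)   OUT=(all ⊤)
  B1:   IN=(all ⊤)   OUT=(all ⊤)
  B2:   IN=(all ⊤)   OUT={d:+; rest ⊤}
  B3:   IN={d:+; rest ⊤}   OUT={a:+, d:+; rest ⊤}

Merge at B2: IN[B2] = OUT[B1] = {a: ⊤, b: ⊤, c: ⊤, d: ⊤, e: ⊤, f: ⊤}
Applying B2's transfer function to that IN value gives OUT[B2] (row B2 above).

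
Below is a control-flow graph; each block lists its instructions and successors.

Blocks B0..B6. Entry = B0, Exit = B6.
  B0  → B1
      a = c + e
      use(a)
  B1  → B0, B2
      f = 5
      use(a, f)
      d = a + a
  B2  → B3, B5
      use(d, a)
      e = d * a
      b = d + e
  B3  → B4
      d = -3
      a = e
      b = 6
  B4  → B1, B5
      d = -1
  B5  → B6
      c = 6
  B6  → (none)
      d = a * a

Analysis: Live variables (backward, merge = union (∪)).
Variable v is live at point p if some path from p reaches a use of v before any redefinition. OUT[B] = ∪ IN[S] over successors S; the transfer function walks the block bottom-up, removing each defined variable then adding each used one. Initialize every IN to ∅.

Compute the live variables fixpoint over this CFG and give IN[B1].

Fixpoint table:
  B0: | IN={c, e} | OUT={a, c, e}
  B1: | IN={a, c, e} | OUT={a, c, d, e}
  B2: | IN={a, c, d} | OUT={a, c, e}
  B3: | IN={c, e} | OUT={a, c, e}
  B4: | IN={a, c, e} | OUT={a, c, e}
  B5: | IN={a} | OUT={a}
  B6: | IN={a} | OUT={}

Merge at B1: OUT[B1] = IN[B0] ⊔ IN[B2] = {a, c, d, e}
Applying B1's transfer function to that OUT value gives IN[B1] (row B1 above).

Answer: {a, c, e}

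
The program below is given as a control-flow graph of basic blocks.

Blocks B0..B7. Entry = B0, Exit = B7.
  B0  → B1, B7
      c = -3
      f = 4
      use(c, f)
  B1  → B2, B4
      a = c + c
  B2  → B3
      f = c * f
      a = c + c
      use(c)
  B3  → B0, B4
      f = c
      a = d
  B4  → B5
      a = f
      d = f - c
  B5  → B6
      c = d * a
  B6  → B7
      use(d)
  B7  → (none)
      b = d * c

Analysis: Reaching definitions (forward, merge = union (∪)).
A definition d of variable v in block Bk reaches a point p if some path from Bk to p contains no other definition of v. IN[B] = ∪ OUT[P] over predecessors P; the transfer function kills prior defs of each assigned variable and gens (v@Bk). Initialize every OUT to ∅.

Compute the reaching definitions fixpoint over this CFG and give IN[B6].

Answer: {a@B4, c@B5, d@B4, f@B0, f@B3}

Working:
Per-block solution:
  B0:   IN={a@B3, c@B0, f@B3}   OUT={a@B3, c@B0, f@B0}
  B1:   IN={a@B3, c@B0, f@B0}   OUT={a@B1, c@B0, f@B0}
  B2:   IN={a@B1, c@B0, f@B0}   OUT={a@B2, c@B0, f@B2}
  B3:   IN={a@B2, c@B0, f@B2}   OUT={a@B3, c@B0, f@B3}
  B4:   IN={a@B1, a@B3, c@B0, f@B0, f@B3}   OUT={a@B4, c@B0, d@B4, f@B0, f@B3}
  B5:   IN={a@B4, c@B0, d@B4, f@B0, f@B3}   OUT={a@B4, c@B5, d@B4, f@B0, f@B3}
  B6:   IN={a@B4, c@B5, d@B4, f@B0, f@B3}   OUT={a@B4, c@B5, d@B4, f@B0, f@B3}
  B7:   IN={a@B3, a@B4, c@B0, c@B5, d@B4, f@B0, f@B3}   OUT={a@B3, a@B4, b@B7, c@B0, c@B5, d@B4, f@B0, f@B3}

Merge at B6: IN[B6] = OUT[B5] = {a@B4, c@B5, d@B4, f@B0, f@B3}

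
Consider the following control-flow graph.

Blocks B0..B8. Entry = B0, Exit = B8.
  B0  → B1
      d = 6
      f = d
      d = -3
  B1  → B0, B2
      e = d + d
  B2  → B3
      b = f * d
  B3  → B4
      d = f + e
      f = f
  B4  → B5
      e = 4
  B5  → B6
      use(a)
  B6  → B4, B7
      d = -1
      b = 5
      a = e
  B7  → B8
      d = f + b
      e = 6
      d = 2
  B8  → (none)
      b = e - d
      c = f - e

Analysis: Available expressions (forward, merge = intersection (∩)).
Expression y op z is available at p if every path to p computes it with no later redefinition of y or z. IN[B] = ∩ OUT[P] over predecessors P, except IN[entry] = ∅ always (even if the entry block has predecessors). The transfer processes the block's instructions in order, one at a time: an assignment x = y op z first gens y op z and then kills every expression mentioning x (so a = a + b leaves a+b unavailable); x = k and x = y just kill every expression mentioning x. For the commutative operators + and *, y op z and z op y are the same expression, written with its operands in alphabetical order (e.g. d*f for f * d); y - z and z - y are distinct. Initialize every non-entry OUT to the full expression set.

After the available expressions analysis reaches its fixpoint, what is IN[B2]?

Fixpoint table:
  B0: | IN={} | OUT={}
  B1: | IN={} | OUT={d+d}
  B2: | IN={d+d} | OUT={d*f, d+d}
  B3: | IN={d*f, d+d} | OUT={}
  B4: | IN={} | OUT={}
  B5: | IN={} | OUT={}
  B6: | IN={} | OUT={}
  B7: | IN={} | OUT={b+f}
  B8: | IN={b+f} | OUT={e-d, f-e}

Merge at B2: IN[B2] = OUT[B1] = {d+d}

Answer: {d+d}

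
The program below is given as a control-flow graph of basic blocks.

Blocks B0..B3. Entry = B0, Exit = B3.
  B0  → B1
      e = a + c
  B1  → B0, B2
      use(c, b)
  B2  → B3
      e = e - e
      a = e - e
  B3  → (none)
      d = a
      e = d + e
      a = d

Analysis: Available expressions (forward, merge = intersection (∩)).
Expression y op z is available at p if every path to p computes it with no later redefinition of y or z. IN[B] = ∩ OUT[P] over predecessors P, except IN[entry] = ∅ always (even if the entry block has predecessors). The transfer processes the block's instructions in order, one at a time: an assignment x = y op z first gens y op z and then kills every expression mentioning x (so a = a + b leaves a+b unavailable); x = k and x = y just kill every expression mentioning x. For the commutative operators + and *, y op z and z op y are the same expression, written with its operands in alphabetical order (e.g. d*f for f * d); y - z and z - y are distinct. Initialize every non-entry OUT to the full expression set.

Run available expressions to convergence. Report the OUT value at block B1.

Per-block solution:
  B0:  IN={}  OUT={a+c}
  B1:  IN={a+c}  OUT={a+c}
  B2:  IN={a+c}  OUT={e-e}
  B3:  IN={e-e}  OUT={}

Merge at B1: IN[B1] = OUT[B0] = {a+c}
Applying B1's transfer function to that IN value gives OUT[B1] (row B1 above).

Answer: {a+c}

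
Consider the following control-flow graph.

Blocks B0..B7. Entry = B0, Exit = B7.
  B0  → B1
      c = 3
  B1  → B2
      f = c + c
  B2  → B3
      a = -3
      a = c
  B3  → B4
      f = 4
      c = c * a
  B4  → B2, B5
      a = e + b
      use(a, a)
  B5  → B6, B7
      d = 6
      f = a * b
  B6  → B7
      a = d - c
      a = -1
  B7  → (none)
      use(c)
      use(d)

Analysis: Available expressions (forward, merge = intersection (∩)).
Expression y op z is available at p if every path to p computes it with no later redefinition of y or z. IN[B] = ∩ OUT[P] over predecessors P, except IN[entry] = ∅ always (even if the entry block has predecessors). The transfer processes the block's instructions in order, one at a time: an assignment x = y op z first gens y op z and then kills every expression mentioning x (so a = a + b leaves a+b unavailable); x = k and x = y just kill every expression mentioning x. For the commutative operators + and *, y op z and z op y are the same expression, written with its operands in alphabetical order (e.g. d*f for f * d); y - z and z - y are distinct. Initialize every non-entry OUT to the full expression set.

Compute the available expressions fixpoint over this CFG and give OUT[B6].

Answer: {b+e, d-c}

Derivation:
Converged values:
  B0:   IN={}   OUT={}
  B1:   IN={}   OUT={c+c}
  B2:   IN={}   OUT={}
  B3:   IN={}   OUT={}
  B4:   IN={}   OUT={b+e}
  B5:   IN={b+e}   OUT={a*b, b+e}
  B6:   IN={a*b, b+e}   OUT={b+e, d-c}
  B7:   IN={b+e}   OUT={b+e}

Merge at B6: IN[B6] = OUT[B5] = {a*b, b+e}
Applying B6's transfer function to that IN value gives OUT[B6] (row B6 above).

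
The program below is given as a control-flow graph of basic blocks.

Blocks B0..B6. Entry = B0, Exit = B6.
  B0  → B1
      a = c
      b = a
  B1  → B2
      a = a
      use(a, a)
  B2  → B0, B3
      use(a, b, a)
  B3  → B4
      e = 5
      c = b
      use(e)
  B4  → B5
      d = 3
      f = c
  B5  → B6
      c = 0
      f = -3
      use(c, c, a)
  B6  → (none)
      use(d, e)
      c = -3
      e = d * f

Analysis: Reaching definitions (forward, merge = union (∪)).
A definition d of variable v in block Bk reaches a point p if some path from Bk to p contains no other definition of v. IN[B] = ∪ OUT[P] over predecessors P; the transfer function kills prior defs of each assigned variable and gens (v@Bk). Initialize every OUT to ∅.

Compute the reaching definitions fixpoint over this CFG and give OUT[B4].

Fixpoint table:
  B0:  IN={a@B1, b@B0}  OUT={a@B0, b@B0}
  B1:  IN={a@B0, b@B0}  OUT={a@B1, b@B0}
  B2:  IN={a@B1, b@B0}  OUT={a@B1, b@B0}
  B3:  IN={a@B1, b@B0}  OUT={a@B1, b@B0, c@B3, e@B3}
  B4:  IN={a@B1, b@B0, c@B3, e@B3}  OUT={a@B1, b@B0, c@B3, d@B4, e@B3, f@B4}
  B5:  IN={a@B1, b@B0, c@B3, d@B4, e@B3, f@B4}  OUT={a@B1, b@B0, c@B5, d@B4, e@B3, f@B5}
  B6:  IN={a@B1, b@B0, c@B5, d@B4, e@B3, f@B5}  OUT={a@B1, b@B0, c@B6, d@B4, e@B6, f@B5}

Merge at B4: IN[B4] = OUT[B3] = {a@B1, b@B0, c@B3, e@B3}
Applying B4's transfer function to that IN value gives OUT[B4] (row B4 above).

Answer: {a@B1, b@B0, c@B3, d@B4, e@B3, f@B4}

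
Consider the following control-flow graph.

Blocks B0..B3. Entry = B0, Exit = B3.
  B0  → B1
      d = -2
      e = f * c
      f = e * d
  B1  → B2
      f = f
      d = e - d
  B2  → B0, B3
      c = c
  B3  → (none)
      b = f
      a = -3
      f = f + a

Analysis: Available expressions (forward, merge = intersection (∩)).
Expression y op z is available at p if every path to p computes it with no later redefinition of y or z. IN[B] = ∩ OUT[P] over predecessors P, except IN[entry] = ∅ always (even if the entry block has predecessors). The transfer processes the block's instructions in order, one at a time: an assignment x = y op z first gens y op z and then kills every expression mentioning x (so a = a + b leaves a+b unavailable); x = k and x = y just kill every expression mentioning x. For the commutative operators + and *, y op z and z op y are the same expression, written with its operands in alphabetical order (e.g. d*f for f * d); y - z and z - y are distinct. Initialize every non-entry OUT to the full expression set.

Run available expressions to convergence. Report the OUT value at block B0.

Converged values:
  B0:   IN={}   OUT={d*e}
  B1:   IN={d*e}   OUT={}
  B2:   IN={}   OUT={}
  B3:   IN={}   OUT={}

Merge at B0 (entry node, so the boundary value {} is joined with the incoming edge(s)): IN[B0] = {} ∩ OUT[B2] = {}
Applying B0's transfer function to that IN value gives OUT[B0] (row B0 above).

Answer: {d*e}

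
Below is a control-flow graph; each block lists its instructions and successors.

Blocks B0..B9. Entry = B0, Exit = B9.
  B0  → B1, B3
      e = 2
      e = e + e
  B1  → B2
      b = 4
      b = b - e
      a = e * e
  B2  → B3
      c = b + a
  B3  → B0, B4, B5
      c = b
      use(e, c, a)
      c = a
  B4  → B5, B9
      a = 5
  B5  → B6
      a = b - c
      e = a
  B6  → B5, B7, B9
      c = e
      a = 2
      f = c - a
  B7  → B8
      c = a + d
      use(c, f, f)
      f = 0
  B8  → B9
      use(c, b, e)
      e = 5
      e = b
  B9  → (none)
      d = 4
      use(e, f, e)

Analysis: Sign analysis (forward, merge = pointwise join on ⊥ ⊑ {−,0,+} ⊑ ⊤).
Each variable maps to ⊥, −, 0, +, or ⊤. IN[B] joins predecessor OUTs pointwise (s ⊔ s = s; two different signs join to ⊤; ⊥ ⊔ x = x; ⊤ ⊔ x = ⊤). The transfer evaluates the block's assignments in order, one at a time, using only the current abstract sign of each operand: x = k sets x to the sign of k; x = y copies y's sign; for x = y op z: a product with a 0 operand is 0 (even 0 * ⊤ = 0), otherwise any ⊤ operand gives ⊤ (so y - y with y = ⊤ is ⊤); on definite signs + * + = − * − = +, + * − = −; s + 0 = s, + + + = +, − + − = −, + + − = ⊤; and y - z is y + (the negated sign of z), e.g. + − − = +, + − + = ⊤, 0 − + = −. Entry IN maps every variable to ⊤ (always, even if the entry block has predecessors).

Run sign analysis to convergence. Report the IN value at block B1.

Answer: {a: ⊤, b: ⊤, c: ⊤, d: ⊤, e: +, f: ⊤}

Derivation:
Converged values:
  B0: | IN=(all ⊤) | OUT={e:+; rest ⊤}
  B1: | IN={e:+; rest ⊤} | OUT={a:+, e:+; rest ⊤}
  B2: | IN={a:+, e:+; rest ⊤} | OUT={a:+, e:+; rest ⊤}
  B3: | IN={e:+; rest ⊤} | OUT={e:+; rest ⊤}
  B4: | IN={e:+; rest ⊤} | OUT={a:+, e:+; rest ⊤}
  B5: | IN=(all ⊤) | OUT=(all ⊤)
  B6: | IN=(all ⊤) | OUT={a:+; rest ⊤}
  B7: | IN={a:+; rest ⊤} | OUT={a:+, f:0; rest ⊤}
  B8: | IN={a:+, f:0; rest ⊤} | OUT={a:+, f:0; rest ⊤}
  B9: | IN={a:+; rest ⊤} | OUT={a:+, d:+; rest ⊤}

Merge at B1: IN[B1] = OUT[B0] = {a: ⊤, b: ⊤, c: ⊤, d: ⊤, e: +, f: ⊤}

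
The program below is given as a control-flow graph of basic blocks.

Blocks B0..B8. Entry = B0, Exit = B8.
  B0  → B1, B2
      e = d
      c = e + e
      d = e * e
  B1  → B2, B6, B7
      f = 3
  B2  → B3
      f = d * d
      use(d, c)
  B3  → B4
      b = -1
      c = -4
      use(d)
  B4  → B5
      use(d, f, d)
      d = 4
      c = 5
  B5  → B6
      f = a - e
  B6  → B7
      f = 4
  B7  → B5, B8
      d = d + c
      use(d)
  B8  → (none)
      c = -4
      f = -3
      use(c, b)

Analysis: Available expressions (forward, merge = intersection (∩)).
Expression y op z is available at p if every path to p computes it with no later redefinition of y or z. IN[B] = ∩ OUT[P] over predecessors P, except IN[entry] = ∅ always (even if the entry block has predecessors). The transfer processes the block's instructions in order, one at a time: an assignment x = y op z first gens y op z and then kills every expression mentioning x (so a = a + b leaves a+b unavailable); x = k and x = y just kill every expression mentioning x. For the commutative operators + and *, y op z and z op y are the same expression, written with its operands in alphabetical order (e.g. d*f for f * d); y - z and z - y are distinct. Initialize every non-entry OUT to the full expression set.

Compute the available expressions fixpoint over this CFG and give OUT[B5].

Answer: {a-e, e*e, e+e}

Trace:
Per-block solution:
  B0: | IN={} | OUT={e*e, e+e}
  B1: | IN={e*e, e+e} | OUT={e*e, e+e}
  B2: | IN={e*e, e+e} | OUT={d*d, e*e, e+e}
  B3: | IN={d*d, e*e, e+e} | OUT={d*d, e*e, e+e}
  B4: | IN={d*d, e*e, e+e} | OUT={e*e, e+e}
  B5: | IN={e*e, e+e} | OUT={a-e, e*e, e+e}
  B6: | IN={e*e, e+e} | OUT={e*e, e+e}
  B7: | IN={e*e, e+e} | OUT={e*e, e+e}
  B8: | IN={e*e, e+e} | OUT={e*e, e+e}

Merge at B5: IN[B5] = OUT[B4] ∩ OUT[B7] = {e*e, e+e}
Applying B5's transfer function to that IN value gives OUT[B5] (row B5 above).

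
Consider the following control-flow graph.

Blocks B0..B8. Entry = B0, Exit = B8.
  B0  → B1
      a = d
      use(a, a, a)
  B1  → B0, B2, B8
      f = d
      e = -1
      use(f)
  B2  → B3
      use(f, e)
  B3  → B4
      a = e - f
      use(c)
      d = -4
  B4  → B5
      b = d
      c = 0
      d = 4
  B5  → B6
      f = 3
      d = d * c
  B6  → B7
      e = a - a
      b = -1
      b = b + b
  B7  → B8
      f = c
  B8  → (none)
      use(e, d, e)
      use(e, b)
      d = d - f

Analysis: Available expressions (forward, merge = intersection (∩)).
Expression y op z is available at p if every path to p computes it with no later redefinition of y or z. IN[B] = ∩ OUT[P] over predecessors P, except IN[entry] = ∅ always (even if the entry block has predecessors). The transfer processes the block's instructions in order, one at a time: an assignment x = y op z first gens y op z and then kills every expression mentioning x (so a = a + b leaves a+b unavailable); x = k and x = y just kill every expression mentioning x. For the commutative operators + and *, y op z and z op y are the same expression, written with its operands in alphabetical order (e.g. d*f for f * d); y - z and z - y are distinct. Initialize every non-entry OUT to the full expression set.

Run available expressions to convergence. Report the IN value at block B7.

Answer: {a-a}

Derivation:
Fixpoint table:
  B0: | IN={} | OUT={}
  B1: | IN={} | OUT={}
  B2: | IN={} | OUT={}
  B3: | IN={} | OUT={e-f}
  B4: | IN={e-f} | OUT={e-f}
  B5: | IN={e-f} | OUT={}
  B6: | IN={} | OUT={a-a}
  B7: | IN={a-a} | OUT={a-a}
  B8: | IN={} | OUT={}

Merge at B7: IN[B7] = OUT[B6] = {a-a}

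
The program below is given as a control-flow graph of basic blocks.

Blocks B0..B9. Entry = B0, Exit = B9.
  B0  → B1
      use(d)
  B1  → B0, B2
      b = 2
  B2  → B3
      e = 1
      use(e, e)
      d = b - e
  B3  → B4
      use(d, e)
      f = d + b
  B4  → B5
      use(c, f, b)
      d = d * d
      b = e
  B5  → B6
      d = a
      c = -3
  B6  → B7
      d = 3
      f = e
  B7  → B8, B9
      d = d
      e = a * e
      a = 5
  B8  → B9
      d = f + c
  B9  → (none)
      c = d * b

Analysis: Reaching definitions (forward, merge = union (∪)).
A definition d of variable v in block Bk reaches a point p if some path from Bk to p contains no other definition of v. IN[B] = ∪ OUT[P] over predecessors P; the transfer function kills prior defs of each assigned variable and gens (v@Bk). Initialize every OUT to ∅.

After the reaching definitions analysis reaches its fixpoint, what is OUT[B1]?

Converged values:
  B0:   IN={b@B1}   OUT={b@B1}
  B1:   IN={b@B1}   OUT={b@B1}
  B2:   IN={b@B1}   OUT={b@B1, d@B2, e@B2}
  B3:   IN={b@B1, d@B2, e@B2}   OUT={b@B1, d@B2, e@B2, f@B3}
  B4:   IN={b@B1, d@B2, e@B2, f@B3}   OUT={b@B4, d@B4, e@B2, f@B3}
  B5:   IN={b@B4, d@B4, e@B2, f@B3}   OUT={b@B4, c@B5, d@B5, e@B2, f@B3}
  B6:   IN={b@B4, c@B5, d@B5, e@B2, f@B3}   OUT={b@B4, c@B5, d@B6, e@B2, f@B6}
  B7:   IN={b@B4, c@B5, d@B6, e@B2, f@B6}   OUT={a@B7, b@B4, c@B5, d@B7, e@B7, f@B6}
  B8:   IN={a@B7, b@B4, c@B5, d@B7, e@B7, f@B6}   OUT={a@B7, b@B4, c@B5, d@B8, e@B7, f@B6}
  B9:   IN={a@B7, b@B4, c@B5, d@B7, d@B8, e@B7, f@B6}   OUT={a@B7, b@B4, c@B9, d@B7, d@B8, e@B7, f@B6}

Merge at B1: IN[B1] = OUT[B0] = {b@B1}
Applying B1's transfer function to that IN value gives OUT[B1] (row B1 above).

Answer: {b@B1}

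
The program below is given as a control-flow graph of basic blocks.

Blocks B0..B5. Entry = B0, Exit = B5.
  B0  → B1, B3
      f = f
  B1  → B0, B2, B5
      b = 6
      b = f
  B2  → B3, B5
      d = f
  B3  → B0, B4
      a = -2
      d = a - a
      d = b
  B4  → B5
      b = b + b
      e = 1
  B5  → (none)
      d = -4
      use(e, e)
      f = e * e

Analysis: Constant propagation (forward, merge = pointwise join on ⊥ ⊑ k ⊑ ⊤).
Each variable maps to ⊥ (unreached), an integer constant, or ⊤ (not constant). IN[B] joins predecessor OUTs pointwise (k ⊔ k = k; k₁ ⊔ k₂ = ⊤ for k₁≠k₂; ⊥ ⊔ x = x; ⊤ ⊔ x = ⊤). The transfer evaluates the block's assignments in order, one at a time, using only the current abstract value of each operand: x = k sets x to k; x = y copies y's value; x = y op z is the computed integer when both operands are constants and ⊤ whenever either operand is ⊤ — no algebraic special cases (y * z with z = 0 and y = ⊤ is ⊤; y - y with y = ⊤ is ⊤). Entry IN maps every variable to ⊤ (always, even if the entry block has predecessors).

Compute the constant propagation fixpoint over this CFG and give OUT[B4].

Answer: {a: -2, b: ⊤, c: ⊤, d: ⊤, e: 1, f: ⊤}

Working:
Fixpoint table:
  B0:   IN=(all ⊤)   OUT=(all ⊤)
  B1:   IN=(all ⊤)   OUT=(all ⊤)
  B2:   IN=(all ⊤)   OUT=(all ⊤)
  B3:   IN=(all ⊤)   OUT={a:-2; rest ⊤}
  B4:   IN={a:-2; rest ⊤}   OUT={a:-2, e:1; rest ⊤}
  B5:   IN=(all ⊤)   OUT={d:-4; rest ⊤}

Merge at B4: IN[B4] = OUT[B3] = {a: -2, b: ⊤, c: ⊤, d: ⊤, e: ⊤, f: ⊤}
Applying B4's transfer function to that IN value gives OUT[B4] (row B4 above).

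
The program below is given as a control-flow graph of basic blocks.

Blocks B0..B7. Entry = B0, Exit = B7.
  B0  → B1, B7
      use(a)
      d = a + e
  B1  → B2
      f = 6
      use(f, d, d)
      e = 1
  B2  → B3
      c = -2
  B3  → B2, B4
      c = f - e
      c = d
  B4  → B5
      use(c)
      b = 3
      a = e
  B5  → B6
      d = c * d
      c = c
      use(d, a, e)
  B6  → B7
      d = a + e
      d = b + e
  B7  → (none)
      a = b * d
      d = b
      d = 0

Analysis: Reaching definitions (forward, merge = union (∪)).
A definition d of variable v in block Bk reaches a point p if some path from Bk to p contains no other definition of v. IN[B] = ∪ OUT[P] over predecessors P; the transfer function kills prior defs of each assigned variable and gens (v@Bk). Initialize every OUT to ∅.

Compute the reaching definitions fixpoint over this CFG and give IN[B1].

Answer: {d@B0}

Derivation:
Per-block solution:
  B0:  IN={}  OUT={d@B0}
  B1:  IN={d@B0}  OUT={d@B0, e@B1, f@B1}
  B2:  IN={c@B3, d@B0, e@B1, f@B1}  OUT={c@B2, d@B0, e@B1, f@B1}
  B3:  IN={c@B2, d@B0, e@B1, f@B1}  OUT={c@B3, d@B0, e@B1, f@B1}
  B4:  IN={c@B3, d@B0, e@B1, f@B1}  OUT={a@B4, b@B4, c@B3, d@B0, e@B1, f@B1}
  B5:  IN={a@B4, b@B4, c@B3, d@B0, e@B1, f@B1}  OUT={a@B4, b@B4, c@B5, d@B5, e@B1, f@B1}
  B6:  IN={a@B4, b@B4, c@B5, d@B5, e@B1, f@B1}  OUT={a@B4, b@B4, c@B5, d@B6, e@B1, f@B1}
  B7:  IN={a@B4, b@B4, c@B5, d@B0, d@B6, e@B1, f@B1}  OUT={a@B7, b@B4, c@B5, d@B7, e@B1, f@B1}

Merge at B1: IN[B1] = OUT[B0] = {d@B0}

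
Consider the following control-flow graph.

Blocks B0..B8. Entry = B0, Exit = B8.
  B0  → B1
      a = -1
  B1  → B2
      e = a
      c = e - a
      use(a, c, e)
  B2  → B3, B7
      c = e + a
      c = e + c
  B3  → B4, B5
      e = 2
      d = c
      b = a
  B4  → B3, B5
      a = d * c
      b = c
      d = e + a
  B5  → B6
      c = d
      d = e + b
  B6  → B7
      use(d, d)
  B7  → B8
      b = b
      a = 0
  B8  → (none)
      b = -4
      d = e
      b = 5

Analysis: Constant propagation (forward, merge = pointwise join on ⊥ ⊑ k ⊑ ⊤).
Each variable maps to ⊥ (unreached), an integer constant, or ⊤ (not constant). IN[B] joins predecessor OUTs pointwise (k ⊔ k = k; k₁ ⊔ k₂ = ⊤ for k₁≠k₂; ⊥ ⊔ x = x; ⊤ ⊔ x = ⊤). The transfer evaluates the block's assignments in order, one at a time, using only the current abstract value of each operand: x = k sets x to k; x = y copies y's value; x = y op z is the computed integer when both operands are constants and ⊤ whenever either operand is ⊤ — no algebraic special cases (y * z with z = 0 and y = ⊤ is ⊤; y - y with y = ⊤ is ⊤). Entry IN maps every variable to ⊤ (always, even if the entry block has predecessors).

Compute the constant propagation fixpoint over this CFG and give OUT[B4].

Answer: {a: 9, b: -3, c: -3, d: 11, e: 2, f: ⊤}

Working:
Fixpoint table:
  B0:  IN=(all ⊤)  OUT={a:-1; rest ⊤}
  B1:  IN={a:-1; rest ⊤}  OUT={a:-1, c:0, e:-1; rest ⊤}
  B2:  IN={a:-1, c:0, e:-1; rest ⊤}  OUT={a:-1, c:-3, e:-1; rest ⊤}
  B3:  IN={c:-3; rest ⊤}  OUT={c:-3, d:-3, e:2; rest ⊤}
  B4:  IN={c:-3, d:-3, e:2; rest ⊤}  OUT={a:9, b:-3, c:-3, d:11, e:2; rest ⊤}
  B5:  IN={c:-3, e:2; rest ⊤}  OUT={e:2; rest ⊤}
  B6:  IN={e:2; rest ⊤}  OUT={e:2; rest ⊤}
  B7:  IN=(all ⊤)  OUT={a:0; rest ⊤}
  B8:  IN={a:0; rest ⊤}  OUT={a:0, b:5; rest ⊤}

Merge at B4: IN[B4] = OUT[B3] = {a: ⊤, b: ⊤, c: -3, d: -3, e: 2, f: ⊤}
Applying B4's transfer function to that IN value gives OUT[B4] (row B4 above).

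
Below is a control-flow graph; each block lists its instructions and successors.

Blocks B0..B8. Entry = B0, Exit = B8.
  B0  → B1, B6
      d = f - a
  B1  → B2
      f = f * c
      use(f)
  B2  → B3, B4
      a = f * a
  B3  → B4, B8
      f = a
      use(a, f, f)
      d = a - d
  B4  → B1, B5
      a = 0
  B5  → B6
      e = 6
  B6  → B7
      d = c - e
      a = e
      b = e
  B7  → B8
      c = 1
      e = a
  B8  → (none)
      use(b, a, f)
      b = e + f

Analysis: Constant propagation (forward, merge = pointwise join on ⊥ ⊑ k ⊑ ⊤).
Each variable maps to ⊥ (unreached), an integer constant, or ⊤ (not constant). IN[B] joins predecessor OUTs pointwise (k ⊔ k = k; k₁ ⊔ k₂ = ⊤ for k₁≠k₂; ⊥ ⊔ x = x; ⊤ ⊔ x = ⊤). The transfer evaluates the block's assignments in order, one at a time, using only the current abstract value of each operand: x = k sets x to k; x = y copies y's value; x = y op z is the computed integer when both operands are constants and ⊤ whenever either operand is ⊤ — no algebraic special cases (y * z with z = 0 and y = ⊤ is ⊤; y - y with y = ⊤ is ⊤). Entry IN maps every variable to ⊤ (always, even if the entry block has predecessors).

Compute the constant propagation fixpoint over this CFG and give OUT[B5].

Answer: {a: 0, b: ⊤, c: ⊤, d: ⊤, e: 6, f: ⊤}

Derivation:
Converged values:
  B0:   IN=(all ⊤)   OUT=(all ⊤)
  B1:   IN=(all ⊤)   OUT=(all ⊤)
  B2:   IN=(all ⊤)   OUT=(all ⊤)
  B3:   IN=(all ⊤)   OUT=(all ⊤)
  B4:   IN=(all ⊤)   OUT={a:0; rest ⊤}
  B5:   IN={a:0; rest ⊤}   OUT={a:0, e:6; rest ⊤}
  B6:   IN=(all ⊤)   OUT=(all ⊤)
  B7:   IN=(all ⊤)   OUT={c:1; rest ⊤}
  B8:   IN=(all ⊤)   OUT=(all ⊤)

Merge at B5: IN[B5] = OUT[B4] = {a: 0, b: ⊤, c: ⊤, d: ⊤, e: ⊤, f: ⊤}
Applying B5's transfer function to that IN value gives OUT[B5] (row B5 above).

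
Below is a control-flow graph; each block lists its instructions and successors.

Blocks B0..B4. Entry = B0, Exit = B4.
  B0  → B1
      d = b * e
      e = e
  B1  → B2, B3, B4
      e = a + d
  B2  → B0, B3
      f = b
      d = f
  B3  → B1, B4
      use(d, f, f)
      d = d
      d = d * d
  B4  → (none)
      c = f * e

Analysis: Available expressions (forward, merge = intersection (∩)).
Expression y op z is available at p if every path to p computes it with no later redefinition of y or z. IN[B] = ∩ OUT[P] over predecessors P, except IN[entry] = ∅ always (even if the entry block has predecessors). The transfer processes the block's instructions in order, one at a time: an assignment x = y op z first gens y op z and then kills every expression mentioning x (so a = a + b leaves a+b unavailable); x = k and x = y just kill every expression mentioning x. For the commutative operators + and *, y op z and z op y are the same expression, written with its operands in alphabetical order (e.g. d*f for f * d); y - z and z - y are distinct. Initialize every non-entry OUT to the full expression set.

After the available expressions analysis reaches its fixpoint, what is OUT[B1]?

Per-block solution:
  B0:  IN={}  OUT={}
  B1:  IN={}  OUT={a+d}
  B2:  IN={a+d}  OUT={}
  B3:  IN={}  OUT={}
  B4:  IN={}  OUT={e*f}

Merge at B1: IN[B1] = OUT[B0] ∩ OUT[B3] = {}
Applying B1's transfer function to that IN value gives OUT[B1] (row B1 above).

Answer: {a+d}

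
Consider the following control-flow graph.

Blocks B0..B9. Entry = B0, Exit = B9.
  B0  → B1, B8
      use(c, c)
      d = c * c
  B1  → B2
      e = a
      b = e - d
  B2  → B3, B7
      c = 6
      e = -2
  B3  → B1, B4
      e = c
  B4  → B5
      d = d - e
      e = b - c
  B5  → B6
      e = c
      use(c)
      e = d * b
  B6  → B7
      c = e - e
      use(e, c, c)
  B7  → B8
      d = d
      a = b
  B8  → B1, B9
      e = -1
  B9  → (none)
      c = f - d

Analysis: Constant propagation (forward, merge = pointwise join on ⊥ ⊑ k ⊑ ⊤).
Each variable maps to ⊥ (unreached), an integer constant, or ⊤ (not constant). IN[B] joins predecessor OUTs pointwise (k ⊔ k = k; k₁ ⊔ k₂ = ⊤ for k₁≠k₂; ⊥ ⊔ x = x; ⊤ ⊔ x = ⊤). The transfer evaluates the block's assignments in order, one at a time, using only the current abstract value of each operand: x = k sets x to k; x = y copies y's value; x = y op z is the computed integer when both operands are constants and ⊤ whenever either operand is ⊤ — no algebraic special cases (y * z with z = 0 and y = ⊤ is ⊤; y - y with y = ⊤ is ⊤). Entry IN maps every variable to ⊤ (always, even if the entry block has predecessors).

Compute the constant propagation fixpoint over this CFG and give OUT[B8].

Fixpoint table:
  B0:   IN=(all ⊤)   OUT=(all ⊤)
  B1:   IN=(all ⊤)   OUT=(all ⊤)
  B2:   IN=(all ⊤)   OUT={c:6, e:-2; rest ⊤}
  B3:   IN={c:6, e:-2; rest ⊤}   OUT={c:6, e:6; rest ⊤}
  B4:   IN={c:6, e:6; rest ⊤}   OUT={c:6; rest ⊤}
  B5:   IN={c:6; rest ⊤}   OUT={c:6; rest ⊤}
  B6:   IN={c:6; rest ⊤}   OUT=(all ⊤)
  B7:   IN=(all ⊤)   OUT=(all ⊤)
  B8:   IN=(all ⊤)   OUT={e:-1; rest ⊤}
  B9:   IN={e:-1; rest ⊤}   OUT={e:-1; rest ⊤}

Merge at B8: IN[B8] = OUT[B0] ⊔ OUT[B7] = {a: ⊤, b: ⊤, c: ⊤, d: ⊤, e: ⊤, f: ⊤}
Applying B8's transfer function to that IN value gives OUT[B8] (row B8 above).

Answer: {a: ⊤, b: ⊤, c: ⊤, d: ⊤, e: -1, f: ⊤}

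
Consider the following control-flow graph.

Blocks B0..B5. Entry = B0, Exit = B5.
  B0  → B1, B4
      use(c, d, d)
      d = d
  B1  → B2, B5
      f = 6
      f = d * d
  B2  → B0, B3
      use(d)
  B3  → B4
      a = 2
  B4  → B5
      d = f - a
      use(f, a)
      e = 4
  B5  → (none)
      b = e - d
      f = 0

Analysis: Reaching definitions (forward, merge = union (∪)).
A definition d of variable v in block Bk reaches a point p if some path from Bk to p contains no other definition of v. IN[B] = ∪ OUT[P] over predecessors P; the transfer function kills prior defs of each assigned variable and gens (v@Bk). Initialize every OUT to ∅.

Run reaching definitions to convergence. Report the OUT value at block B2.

Answer: {d@B0, f@B1}

Working:
Per-block solution:
  B0: | IN={d@B0, f@B1} | OUT={d@B0, f@B1}
  B1: | IN={d@B0, f@B1} | OUT={d@B0, f@B1}
  B2: | IN={d@B0, f@B1} | OUT={d@B0, f@B1}
  B3: | IN={d@B0, f@B1} | OUT={a@B3, d@B0, f@B1}
  B4: | IN={a@B3, d@B0, f@B1} | OUT={a@B3, d@B4, e@B4, f@B1}
  B5: | IN={a@B3, d@B0, d@B4, e@B4, f@B1} | OUT={a@B3, b@B5, d@B0, d@B4, e@B4, f@B5}

Merge at B2: IN[B2] = OUT[B1] = {d@B0, f@B1}
Applying B2's transfer function to that IN value gives OUT[B2] (row B2 above).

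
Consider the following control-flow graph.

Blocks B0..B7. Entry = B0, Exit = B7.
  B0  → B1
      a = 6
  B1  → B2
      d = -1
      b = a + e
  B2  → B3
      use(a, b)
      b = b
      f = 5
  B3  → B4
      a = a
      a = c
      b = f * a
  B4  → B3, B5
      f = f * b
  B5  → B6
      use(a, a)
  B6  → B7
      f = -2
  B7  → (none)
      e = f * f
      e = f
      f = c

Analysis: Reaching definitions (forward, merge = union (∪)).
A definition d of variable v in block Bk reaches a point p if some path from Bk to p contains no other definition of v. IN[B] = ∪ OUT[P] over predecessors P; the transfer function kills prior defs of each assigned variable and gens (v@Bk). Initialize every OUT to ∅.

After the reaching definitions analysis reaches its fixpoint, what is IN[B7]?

Converged values:
  B0:  IN={}  OUT={a@B0}
  B1:  IN={a@B0}  OUT={a@B0, b@B1, d@B1}
  B2:  IN={a@B0, b@B1, d@B1}  OUT={a@B0, b@B2, d@B1, f@B2}
  B3:  IN={a@B0, a@B3, b@B2, b@B3, d@B1, f@B2, f@B4}  OUT={a@B3, b@B3, d@B1, f@B2, f@B4}
  B4:  IN={a@B3, b@B3, d@B1, f@B2, f@B4}  OUT={a@B3, b@B3, d@B1, f@B4}
  B5:  IN={a@B3, b@B3, d@B1, f@B4}  OUT={a@B3, b@B3, d@B1, f@B4}
  B6:  IN={a@B3, b@B3, d@B1, f@B4}  OUT={a@B3, b@B3, d@B1, f@B6}
  B7:  IN={a@B3, b@B3, d@B1, f@B6}  OUT={a@B3, b@B3, d@B1, e@B7, f@B7}

Merge at B7: IN[B7] = OUT[B6] = {a@B3, b@B3, d@B1, f@B6}

Answer: {a@B3, b@B3, d@B1, f@B6}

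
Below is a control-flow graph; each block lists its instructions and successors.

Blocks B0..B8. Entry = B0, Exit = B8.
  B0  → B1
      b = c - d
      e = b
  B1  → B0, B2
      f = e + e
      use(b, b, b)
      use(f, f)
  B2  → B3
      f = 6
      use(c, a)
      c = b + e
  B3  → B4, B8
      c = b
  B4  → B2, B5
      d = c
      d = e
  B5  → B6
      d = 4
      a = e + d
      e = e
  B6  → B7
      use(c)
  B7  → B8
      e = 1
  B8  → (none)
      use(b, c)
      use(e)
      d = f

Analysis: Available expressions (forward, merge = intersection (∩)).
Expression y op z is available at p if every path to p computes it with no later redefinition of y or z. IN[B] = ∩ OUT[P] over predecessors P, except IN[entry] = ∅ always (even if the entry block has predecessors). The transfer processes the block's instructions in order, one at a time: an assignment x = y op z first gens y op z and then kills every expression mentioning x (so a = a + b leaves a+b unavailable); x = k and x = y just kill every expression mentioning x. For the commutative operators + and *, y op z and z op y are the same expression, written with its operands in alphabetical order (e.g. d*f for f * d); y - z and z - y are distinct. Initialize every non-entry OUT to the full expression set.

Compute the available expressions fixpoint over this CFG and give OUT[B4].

Fixpoint table:
  B0: | IN={} | OUT={c-d}
  B1: | IN={c-d} | OUT={c-d, e+e}
  B2: | IN={e+e} | OUT={b+e, e+e}
  B3: | IN={b+e, e+e} | OUT={b+e, e+e}
  B4: | IN={b+e, e+e} | OUT={b+e, e+e}
  B5: | IN={b+e, e+e} | OUT={}
  B6: | IN={} | OUT={}
  B7: | IN={} | OUT={}
  B8: | IN={} | OUT={}

Merge at B4: IN[B4] = OUT[B3] = {b+e, e+e}
Applying B4's transfer function to that IN value gives OUT[B4] (row B4 above).

Answer: {b+e, e+e}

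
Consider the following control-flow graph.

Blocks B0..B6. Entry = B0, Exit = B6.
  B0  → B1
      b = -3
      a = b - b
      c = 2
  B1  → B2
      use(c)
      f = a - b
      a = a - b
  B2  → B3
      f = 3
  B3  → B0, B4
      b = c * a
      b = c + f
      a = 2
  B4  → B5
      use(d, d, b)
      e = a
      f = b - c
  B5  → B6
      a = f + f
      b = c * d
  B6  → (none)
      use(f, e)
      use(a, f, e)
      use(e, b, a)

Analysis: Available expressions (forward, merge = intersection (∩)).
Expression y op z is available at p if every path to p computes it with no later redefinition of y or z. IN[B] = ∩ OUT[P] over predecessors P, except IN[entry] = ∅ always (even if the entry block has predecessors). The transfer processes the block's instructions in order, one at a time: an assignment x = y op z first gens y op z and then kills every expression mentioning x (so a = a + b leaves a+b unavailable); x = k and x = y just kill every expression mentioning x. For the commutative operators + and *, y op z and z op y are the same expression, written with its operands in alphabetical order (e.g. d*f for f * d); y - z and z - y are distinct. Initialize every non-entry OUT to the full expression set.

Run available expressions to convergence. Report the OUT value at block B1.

Per-block solution:
  B0: | IN={} | OUT={b-b}
  B1: | IN={b-b} | OUT={b-b}
  B2: | IN={b-b} | OUT={b-b}
  B3: | IN={b-b} | OUT={c+f}
  B4: | IN={c+f} | OUT={b-c}
  B5: | IN={b-c} | OUT={c*d, f+f}
  B6: | IN={c*d, f+f} | OUT={c*d, f+f}

Merge at B1: IN[B1] = OUT[B0] = {b-b}
Applying B1's transfer function to that IN value gives OUT[B1] (row B1 above).

Answer: {b-b}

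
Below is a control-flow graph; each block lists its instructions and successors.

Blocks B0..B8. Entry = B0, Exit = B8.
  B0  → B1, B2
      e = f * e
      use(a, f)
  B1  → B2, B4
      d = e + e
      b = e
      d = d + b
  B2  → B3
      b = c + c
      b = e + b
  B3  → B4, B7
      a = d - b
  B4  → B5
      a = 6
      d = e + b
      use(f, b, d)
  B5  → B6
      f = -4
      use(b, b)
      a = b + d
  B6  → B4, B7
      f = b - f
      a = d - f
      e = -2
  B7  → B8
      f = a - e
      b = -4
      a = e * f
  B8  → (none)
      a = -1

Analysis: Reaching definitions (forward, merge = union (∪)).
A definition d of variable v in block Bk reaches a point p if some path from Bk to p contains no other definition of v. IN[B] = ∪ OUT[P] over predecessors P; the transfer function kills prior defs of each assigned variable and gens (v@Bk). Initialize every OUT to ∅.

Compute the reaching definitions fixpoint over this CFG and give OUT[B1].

Answer: {b@B1, d@B1, e@B0}

Trace:
Per-block solution:
  B0: | IN={} | OUT={e@B0}
  B1: | IN={e@B0} | OUT={b@B1, d@B1, e@B0}
  B2: | IN={b@B1, d@B1, e@B0} | OUT={b@B2, d@B1, e@B0}
  B3: | IN={b@B2, d@B1, e@B0} | OUT={a@B3, b@B2, d@B1, e@B0}
  B4: | IN={a@B3, a@B6, b@B1, b@B2, d@B1, d@B4, e@B0, e@B6, f@B6} | OUT={a@B4, b@B1, b@B2, d@B4, e@B0, e@B6, f@B6}
  B5: | IN={a@B4, b@B1, b@B2, d@B4, e@B0, e@B6, f@B6} | OUT={a@B5, b@B1, b@B2, d@B4, e@B0, e@B6, f@B5}
  B6: | IN={a@B5, b@B1, b@B2, d@B4, e@B0, e@B6, f@B5} | OUT={a@B6, b@B1, b@B2, d@B4, e@B6, f@B6}
  B7: | IN={a@B3, a@B6, b@B1, b@B2, d@B1, d@B4, e@B0, e@B6, f@B6} | OUT={a@B7, b@B7, d@B1, d@B4, e@B0, e@B6, f@B7}
  B8: | IN={a@B7, b@B7, d@B1, d@B4, e@B0, e@B6, f@B7} | OUT={a@B8, b@B7, d@B1, d@B4, e@B0, e@B6, f@B7}

Merge at B1: IN[B1] = OUT[B0] = {e@B0}
Applying B1's transfer function to that IN value gives OUT[B1] (row B1 above).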